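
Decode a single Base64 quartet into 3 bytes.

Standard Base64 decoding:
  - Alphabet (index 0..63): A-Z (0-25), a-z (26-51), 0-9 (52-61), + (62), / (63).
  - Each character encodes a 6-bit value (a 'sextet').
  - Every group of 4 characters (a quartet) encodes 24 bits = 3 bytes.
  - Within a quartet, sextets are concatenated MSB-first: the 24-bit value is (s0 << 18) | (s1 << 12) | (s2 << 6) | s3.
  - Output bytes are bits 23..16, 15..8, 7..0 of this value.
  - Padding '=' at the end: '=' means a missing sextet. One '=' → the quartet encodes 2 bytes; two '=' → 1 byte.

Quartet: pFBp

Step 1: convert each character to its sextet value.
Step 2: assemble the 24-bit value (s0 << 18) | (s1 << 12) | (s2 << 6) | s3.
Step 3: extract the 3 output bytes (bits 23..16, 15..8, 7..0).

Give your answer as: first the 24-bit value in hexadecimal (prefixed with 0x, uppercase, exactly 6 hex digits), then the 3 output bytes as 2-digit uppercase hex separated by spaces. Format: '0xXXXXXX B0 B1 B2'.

Sextets: p=41, F=5, B=1, p=41
24-bit: (41<<18) | (5<<12) | (1<<6) | 41
      = 0xA40000 | 0x005000 | 0x000040 | 0x000029
      = 0xA45069
Bytes: (v>>16)&0xFF=A4, (v>>8)&0xFF=50, v&0xFF=69

Answer: 0xA45069 A4 50 69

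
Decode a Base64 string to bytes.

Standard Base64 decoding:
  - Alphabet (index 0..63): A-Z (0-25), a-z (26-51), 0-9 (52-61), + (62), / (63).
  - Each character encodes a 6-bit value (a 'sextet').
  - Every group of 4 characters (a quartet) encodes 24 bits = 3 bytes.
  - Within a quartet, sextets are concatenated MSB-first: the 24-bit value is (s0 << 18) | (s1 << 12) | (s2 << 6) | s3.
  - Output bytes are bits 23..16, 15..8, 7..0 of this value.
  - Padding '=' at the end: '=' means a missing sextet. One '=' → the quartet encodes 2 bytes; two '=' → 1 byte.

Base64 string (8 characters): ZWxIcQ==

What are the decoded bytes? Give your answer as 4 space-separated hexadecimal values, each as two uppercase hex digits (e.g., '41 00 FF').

Answer: 65 6C 48 71

Derivation:
After char 0 ('Z'=25): chars_in_quartet=1 acc=0x19 bytes_emitted=0
After char 1 ('W'=22): chars_in_quartet=2 acc=0x656 bytes_emitted=0
After char 2 ('x'=49): chars_in_quartet=3 acc=0x195B1 bytes_emitted=0
After char 3 ('I'=8): chars_in_quartet=4 acc=0x656C48 -> emit 65 6C 48, reset; bytes_emitted=3
After char 4 ('c'=28): chars_in_quartet=1 acc=0x1C bytes_emitted=3
After char 5 ('Q'=16): chars_in_quartet=2 acc=0x710 bytes_emitted=3
Padding '==': partial quartet acc=0x710 -> emit 71; bytes_emitted=4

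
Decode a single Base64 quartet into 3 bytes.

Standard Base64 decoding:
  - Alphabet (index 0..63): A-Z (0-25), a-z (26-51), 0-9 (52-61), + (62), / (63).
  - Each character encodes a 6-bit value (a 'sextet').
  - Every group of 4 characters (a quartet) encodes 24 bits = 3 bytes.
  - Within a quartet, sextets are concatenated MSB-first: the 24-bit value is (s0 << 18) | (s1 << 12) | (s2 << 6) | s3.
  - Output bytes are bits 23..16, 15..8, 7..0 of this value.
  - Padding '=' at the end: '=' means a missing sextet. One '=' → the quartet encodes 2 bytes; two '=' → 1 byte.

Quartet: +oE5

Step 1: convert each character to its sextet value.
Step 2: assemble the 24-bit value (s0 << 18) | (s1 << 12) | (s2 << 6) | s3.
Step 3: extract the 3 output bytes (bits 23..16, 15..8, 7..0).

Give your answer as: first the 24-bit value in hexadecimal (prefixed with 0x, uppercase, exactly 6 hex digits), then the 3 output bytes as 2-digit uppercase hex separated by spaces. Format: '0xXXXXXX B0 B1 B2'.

Answer: 0xFA8139 FA 81 39

Derivation:
Sextets: +=62, o=40, E=4, 5=57
24-bit: (62<<18) | (40<<12) | (4<<6) | 57
      = 0xF80000 | 0x028000 | 0x000100 | 0x000039
      = 0xFA8139
Bytes: (v>>16)&0xFF=FA, (v>>8)&0xFF=81, v&0xFF=39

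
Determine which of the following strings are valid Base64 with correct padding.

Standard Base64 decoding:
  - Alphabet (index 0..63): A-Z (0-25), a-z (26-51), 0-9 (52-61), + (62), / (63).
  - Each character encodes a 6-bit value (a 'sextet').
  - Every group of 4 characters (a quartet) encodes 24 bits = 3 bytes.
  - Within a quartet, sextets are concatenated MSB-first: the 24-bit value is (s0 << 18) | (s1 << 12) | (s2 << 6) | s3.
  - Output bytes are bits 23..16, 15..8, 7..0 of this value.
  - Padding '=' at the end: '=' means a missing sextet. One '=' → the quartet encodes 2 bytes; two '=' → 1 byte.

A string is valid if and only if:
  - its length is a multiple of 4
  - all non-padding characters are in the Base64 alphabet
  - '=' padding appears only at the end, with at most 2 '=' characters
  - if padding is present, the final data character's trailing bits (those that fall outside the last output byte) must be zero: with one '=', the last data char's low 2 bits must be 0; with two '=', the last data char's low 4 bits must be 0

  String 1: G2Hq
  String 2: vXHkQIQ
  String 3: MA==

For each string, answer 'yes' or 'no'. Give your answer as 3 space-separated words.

String 1: 'G2Hq' → valid
String 2: 'vXHkQIQ' → invalid (len=7 not mult of 4)
String 3: 'MA==' → valid

Answer: yes no yes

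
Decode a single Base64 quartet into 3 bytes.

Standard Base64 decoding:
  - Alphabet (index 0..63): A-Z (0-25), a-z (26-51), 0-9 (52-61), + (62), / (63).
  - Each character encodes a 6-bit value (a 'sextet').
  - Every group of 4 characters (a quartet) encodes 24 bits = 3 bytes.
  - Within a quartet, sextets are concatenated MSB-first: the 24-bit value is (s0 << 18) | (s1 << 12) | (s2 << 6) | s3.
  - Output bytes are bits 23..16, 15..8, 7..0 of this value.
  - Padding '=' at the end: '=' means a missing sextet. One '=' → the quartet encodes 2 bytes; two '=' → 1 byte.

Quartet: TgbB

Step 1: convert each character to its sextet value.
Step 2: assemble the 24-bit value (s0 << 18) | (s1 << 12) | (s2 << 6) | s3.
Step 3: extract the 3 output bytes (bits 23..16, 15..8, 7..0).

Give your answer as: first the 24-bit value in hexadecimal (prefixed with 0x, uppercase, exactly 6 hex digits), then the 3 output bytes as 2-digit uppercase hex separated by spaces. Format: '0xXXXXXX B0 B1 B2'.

Answer: 0x4E06C1 4E 06 C1

Derivation:
Sextets: T=19, g=32, b=27, B=1
24-bit: (19<<18) | (32<<12) | (27<<6) | 1
      = 0x4C0000 | 0x020000 | 0x0006C0 | 0x000001
      = 0x4E06C1
Bytes: (v>>16)&0xFF=4E, (v>>8)&0xFF=06, v&0xFF=C1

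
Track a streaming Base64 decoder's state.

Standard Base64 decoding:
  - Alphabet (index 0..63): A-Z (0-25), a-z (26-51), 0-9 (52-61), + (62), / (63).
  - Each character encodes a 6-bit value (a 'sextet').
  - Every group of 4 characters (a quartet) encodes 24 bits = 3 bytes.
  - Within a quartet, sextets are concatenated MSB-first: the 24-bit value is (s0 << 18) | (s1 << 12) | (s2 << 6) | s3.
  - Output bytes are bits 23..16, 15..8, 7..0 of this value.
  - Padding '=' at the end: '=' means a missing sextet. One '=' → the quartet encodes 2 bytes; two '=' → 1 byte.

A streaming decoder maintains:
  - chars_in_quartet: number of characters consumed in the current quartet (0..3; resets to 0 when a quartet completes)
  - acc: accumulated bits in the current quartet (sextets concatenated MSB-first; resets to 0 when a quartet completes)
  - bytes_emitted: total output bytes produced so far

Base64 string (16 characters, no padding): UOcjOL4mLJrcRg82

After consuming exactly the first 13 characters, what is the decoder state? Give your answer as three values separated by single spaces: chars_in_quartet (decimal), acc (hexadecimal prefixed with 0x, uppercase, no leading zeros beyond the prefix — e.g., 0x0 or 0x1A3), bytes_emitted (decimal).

After char 0 ('U'=20): chars_in_quartet=1 acc=0x14 bytes_emitted=0
After char 1 ('O'=14): chars_in_quartet=2 acc=0x50E bytes_emitted=0
After char 2 ('c'=28): chars_in_quartet=3 acc=0x1439C bytes_emitted=0
After char 3 ('j'=35): chars_in_quartet=4 acc=0x50E723 -> emit 50 E7 23, reset; bytes_emitted=3
After char 4 ('O'=14): chars_in_quartet=1 acc=0xE bytes_emitted=3
After char 5 ('L'=11): chars_in_quartet=2 acc=0x38B bytes_emitted=3
After char 6 ('4'=56): chars_in_quartet=3 acc=0xE2F8 bytes_emitted=3
After char 7 ('m'=38): chars_in_quartet=4 acc=0x38BE26 -> emit 38 BE 26, reset; bytes_emitted=6
After char 8 ('L'=11): chars_in_quartet=1 acc=0xB bytes_emitted=6
After char 9 ('J'=9): chars_in_quartet=2 acc=0x2C9 bytes_emitted=6
After char 10 ('r'=43): chars_in_quartet=3 acc=0xB26B bytes_emitted=6
After char 11 ('c'=28): chars_in_quartet=4 acc=0x2C9ADC -> emit 2C 9A DC, reset; bytes_emitted=9
After char 12 ('R'=17): chars_in_quartet=1 acc=0x11 bytes_emitted=9

Answer: 1 0x11 9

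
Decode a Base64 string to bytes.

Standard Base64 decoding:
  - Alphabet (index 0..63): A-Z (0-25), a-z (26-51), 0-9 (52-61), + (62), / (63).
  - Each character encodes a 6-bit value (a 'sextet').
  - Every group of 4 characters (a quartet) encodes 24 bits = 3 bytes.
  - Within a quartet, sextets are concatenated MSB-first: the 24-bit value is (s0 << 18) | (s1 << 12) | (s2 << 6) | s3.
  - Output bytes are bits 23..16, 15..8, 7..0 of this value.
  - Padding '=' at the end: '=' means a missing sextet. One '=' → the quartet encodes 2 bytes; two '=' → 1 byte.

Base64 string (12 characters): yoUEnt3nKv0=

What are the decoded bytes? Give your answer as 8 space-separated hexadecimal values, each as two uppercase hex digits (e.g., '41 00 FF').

Answer: CA 85 04 9E DD E7 2A FD

Derivation:
After char 0 ('y'=50): chars_in_quartet=1 acc=0x32 bytes_emitted=0
After char 1 ('o'=40): chars_in_quartet=2 acc=0xCA8 bytes_emitted=0
After char 2 ('U'=20): chars_in_quartet=3 acc=0x32A14 bytes_emitted=0
After char 3 ('E'=4): chars_in_quartet=4 acc=0xCA8504 -> emit CA 85 04, reset; bytes_emitted=3
After char 4 ('n'=39): chars_in_quartet=1 acc=0x27 bytes_emitted=3
After char 5 ('t'=45): chars_in_quartet=2 acc=0x9ED bytes_emitted=3
After char 6 ('3'=55): chars_in_quartet=3 acc=0x27B77 bytes_emitted=3
After char 7 ('n'=39): chars_in_quartet=4 acc=0x9EDDE7 -> emit 9E DD E7, reset; bytes_emitted=6
After char 8 ('K'=10): chars_in_quartet=1 acc=0xA bytes_emitted=6
After char 9 ('v'=47): chars_in_quartet=2 acc=0x2AF bytes_emitted=6
After char 10 ('0'=52): chars_in_quartet=3 acc=0xABF4 bytes_emitted=6
Padding '=': partial quartet acc=0xABF4 -> emit 2A FD; bytes_emitted=8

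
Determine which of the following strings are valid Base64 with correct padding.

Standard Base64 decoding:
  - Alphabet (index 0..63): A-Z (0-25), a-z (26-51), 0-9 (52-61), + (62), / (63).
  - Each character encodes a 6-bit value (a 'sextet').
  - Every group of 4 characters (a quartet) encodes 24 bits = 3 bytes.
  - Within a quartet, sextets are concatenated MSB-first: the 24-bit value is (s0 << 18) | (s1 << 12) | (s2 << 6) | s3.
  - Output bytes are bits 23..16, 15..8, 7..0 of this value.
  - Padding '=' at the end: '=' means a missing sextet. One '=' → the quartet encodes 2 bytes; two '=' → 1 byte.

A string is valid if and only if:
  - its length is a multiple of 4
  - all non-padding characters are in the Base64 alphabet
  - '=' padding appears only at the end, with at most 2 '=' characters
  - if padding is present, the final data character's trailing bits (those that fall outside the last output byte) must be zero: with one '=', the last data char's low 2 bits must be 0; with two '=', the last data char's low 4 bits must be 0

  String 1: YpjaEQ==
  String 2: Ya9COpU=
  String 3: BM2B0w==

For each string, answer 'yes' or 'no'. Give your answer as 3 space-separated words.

String 1: 'YpjaEQ==' → valid
String 2: 'Ya9COpU=' → valid
String 3: 'BM2B0w==' → valid

Answer: yes yes yes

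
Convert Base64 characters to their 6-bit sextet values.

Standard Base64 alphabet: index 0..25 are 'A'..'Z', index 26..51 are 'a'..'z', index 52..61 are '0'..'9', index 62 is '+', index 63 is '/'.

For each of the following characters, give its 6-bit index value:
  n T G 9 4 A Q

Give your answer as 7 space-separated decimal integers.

Answer: 39 19 6 61 56 0 16

Derivation:
'n': a..z range, 26 + ord('n') − ord('a') = 39
'T': A..Z range, ord('T') − ord('A') = 19
'G': A..Z range, ord('G') − ord('A') = 6
'9': 0..9 range, 52 + ord('9') − ord('0') = 61
'4': 0..9 range, 52 + ord('4') − ord('0') = 56
'A': A..Z range, ord('A') − ord('A') = 0
'Q': A..Z range, ord('Q') − ord('A') = 16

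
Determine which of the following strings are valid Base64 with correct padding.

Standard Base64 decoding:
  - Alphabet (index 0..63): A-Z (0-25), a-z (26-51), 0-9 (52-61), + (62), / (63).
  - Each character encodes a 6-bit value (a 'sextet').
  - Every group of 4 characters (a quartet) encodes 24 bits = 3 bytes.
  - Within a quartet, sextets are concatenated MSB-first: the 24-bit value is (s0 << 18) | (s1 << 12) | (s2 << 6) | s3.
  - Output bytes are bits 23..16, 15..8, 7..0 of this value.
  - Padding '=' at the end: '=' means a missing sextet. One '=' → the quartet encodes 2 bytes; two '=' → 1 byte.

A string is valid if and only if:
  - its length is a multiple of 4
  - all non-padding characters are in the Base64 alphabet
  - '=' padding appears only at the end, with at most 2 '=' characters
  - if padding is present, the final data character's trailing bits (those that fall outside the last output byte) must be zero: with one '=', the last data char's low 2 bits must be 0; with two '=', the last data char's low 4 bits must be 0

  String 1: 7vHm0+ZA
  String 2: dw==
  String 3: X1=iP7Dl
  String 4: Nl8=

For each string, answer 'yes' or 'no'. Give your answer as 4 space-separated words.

Answer: yes yes no yes

Derivation:
String 1: '7vHm0+ZA' → valid
String 2: 'dw==' → valid
String 3: 'X1=iP7Dl' → invalid (bad char(s): ['=']; '=' in middle)
String 4: 'Nl8=' → valid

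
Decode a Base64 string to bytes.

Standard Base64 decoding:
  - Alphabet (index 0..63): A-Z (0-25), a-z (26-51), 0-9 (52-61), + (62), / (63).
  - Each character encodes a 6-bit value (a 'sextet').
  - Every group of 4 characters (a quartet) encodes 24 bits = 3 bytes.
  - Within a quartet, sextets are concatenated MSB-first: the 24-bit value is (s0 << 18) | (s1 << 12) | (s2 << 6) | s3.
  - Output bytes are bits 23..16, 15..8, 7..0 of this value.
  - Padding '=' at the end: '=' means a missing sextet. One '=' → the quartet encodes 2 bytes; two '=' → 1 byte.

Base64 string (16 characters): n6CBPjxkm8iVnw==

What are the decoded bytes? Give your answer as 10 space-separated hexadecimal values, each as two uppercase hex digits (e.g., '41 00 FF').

After char 0 ('n'=39): chars_in_quartet=1 acc=0x27 bytes_emitted=0
After char 1 ('6'=58): chars_in_quartet=2 acc=0x9FA bytes_emitted=0
After char 2 ('C'=2): chars_in_quartet=3 acc=0x27E82 bytes_emitted=0
After char 3 ('B'=1): chars_in_quartet=4 acc=0x9FA081 -> emit 9F A0 81, reset; bytes_emitted=3
After char 4 ('P'=15): chars_in_quartet=1 acc=0xF bytes_emitted=3
After char 5 ('j'=35): chars_in_quartet=2 acc=0x3E3 bytes_emitted=3
After char 6 ('x'=49): chars_in_quartet=3 acc=0xF8F1 bytes_emitted=3
After char 7 ('k'=36): chars_in_quartet=4 acc=0x3E3C64 -> emit 3E 3C 64, reset; bytes_emitted=6
After char 8 ('m'=38): chars_in_quartet=1 acc=0x26 bytes_emitted=6
After char 9 ('8'=60): chars_in_quartet=2 acc=0x9BC bytes_emitted=6
After char 10 ('i'=34): chars_in_quartet=3 acc=0x26F22 bytes_emitted=6
After char 11 ('V'=21): chars_in_quartet=4 acc=0x9BC895 -> emit 9B C8 95, reset; bytes_emitted=9
After char 12 ('n'=39): chars_in_quartet=1 acc=0x27 bytes_emitted=9
After char 13 ('w'=48): chars_in_quartet=2 acc=0x9F0 bytes_emitted=9
Padding '==': partial quartet acc=0x9F0 -> emit 9F; bytes_emitted=10

Answer: 9F A0 81 3E 3C 64 9B C8 95 9F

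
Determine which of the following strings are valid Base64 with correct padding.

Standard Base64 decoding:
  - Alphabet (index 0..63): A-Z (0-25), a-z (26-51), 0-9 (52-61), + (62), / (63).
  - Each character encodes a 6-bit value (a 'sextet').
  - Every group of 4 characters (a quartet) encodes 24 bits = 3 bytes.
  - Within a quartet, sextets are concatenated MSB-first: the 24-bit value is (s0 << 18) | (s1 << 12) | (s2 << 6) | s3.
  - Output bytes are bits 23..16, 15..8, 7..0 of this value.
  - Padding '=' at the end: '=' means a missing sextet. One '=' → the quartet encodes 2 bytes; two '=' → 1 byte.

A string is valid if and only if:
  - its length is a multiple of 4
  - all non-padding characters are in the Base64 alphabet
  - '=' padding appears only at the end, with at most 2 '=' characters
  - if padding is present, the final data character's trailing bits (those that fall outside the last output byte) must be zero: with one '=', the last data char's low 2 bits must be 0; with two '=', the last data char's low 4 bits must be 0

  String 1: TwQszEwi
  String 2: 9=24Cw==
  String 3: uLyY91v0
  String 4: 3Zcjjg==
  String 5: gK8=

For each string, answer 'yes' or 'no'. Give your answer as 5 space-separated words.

Answer: yes no yes yes yes

Derivation:
String 1: 'TwQszEwi' → valid
String 2: '9=24Cw==' → invalid (bad char(s): ['=']; '=' in middle)
String 3: 'uLyY91v0' → valid
String 4: '3Zcjjg==' → valid
String 5: 'gK8=' → valid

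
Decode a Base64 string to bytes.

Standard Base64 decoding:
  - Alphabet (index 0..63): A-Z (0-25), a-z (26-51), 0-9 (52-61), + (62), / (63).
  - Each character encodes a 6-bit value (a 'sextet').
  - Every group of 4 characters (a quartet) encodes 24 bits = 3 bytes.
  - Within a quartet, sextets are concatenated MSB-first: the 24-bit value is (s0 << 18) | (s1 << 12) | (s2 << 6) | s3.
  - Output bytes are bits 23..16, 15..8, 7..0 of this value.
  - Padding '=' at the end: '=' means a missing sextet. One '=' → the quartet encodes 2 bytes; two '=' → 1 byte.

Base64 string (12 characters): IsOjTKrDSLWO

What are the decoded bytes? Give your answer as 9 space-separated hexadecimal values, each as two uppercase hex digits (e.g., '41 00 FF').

Answer: 22 C3 A3 4C AA C3 48 B5 8E

Derivation:
After char 0 ('I'=8): chars_in_quartet=1 acc=0x8 bytes_emitted=0
After char 1 ('s'=44): chars_in_quartet=2 acc=0x22C bytes_emitted=0
After char 2 ('O'=14): chars_in_quartet=3 acc=0x8B0E bytes_emitted=0
After char 3 ('j'=35): chars_in_quartet=4 acc=0x22C3A3 -> emit 22 C3 A3, reset; bytes_emitted=3
After char 4 ('T'=19): chars_in_quartet=1 acc=0x13 bytes_emitted=3
After char 5 ('K'=10): chars_in_quartet=2 acc=0x4CA bytes_emitted=3
After char 6 ('r'=43): chars_in_quartet=3 acc=0x132AB bytes_emitted=3
After char 7 ('D'=3): chars_in_quartet=4 acc=0x4CAAC3 -> emit 4C AA C3, reset; bytes_emitted=6
After char 8 ('S'=18): chars_in_quartet=1 acc=0x12 bytes_emitted=6
After char 9 ('L'=11): chars_in_quartet=2 acc=0x48B bytes_emitted=6
After char 10 ('W'=22): chars_in_quartet=3 acc=0x122D6 bytes_emitted=6
After char 11 ('O'=14): chars_in_quartet=4 acc=0x48B58E -> emit 48 B5 8E, reset; bytes_emitted=9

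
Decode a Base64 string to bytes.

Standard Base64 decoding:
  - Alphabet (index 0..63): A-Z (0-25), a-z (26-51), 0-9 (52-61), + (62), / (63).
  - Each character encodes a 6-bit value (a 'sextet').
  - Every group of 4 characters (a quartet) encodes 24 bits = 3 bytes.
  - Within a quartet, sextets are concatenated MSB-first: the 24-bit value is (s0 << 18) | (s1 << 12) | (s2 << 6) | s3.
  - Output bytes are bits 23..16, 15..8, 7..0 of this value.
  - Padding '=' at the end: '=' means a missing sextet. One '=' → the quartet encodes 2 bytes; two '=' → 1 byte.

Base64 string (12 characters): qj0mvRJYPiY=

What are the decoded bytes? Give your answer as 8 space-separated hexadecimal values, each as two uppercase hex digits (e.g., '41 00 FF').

After char 0 ('q'=42): chars_in_quartet=1 acc=0x2A bytes_emitted=0
After char 1 ('j'=35): chars_in_quartet=2 acc=0xAA3 bytes_emitted=0
After char 2 ('0'=52): chars_in_quartet=3 acc=0x2A8F4 bytes_emitted=0
After char 3 ('m'=38): chars_in_quartet=4 acc=0xAA3D26 -> emit AA 3D 26, reset; bytes_emitted=3
After char 4 ('v'=47): chars_in_quartet=1 acc=0x2F bytes_emitted=3
After char 5 ('R'=17): chars_in_quartet=2 acc=0xBD1 bytes_emitted=3
After char 6 ('J'=9): chars_in_quartet=3 acc=0x2F449 bytes_emitted=3
After char 7 ('Y'=24): chars_in_quartet=4 acc=0xBD1258 -> emit BD 12 58, reset; bytes_emitted=6
After char 8 ('P'=15): chars_in_quartet=1 acc=0xF bytes_emitted=6
After char 9 ('i'=34): chars_in_quartet=2 acc=0x3E2 bytes_emitted=6
After char 10 ('Y'=24): chars_in_quartet=3 acc=0xF898 bytes_emitted=6
Padding '=': partial quartet acc=0xF898 -> emit 3E 26; bytes_emitted=8

Answer: AA 3D 26 BD 12 58 3E 26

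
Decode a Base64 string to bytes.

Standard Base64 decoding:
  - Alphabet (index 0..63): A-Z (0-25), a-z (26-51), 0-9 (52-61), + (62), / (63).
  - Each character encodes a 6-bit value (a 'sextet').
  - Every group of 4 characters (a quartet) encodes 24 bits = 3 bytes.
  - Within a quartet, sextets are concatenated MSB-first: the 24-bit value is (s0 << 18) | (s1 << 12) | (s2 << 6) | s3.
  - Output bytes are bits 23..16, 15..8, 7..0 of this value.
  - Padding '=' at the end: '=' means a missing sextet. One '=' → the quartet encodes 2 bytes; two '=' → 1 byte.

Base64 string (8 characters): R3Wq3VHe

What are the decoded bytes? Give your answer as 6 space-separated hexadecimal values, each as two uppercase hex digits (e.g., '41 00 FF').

Answer: 47 75 AA DD 51 DE

Derivation:
After char 0 ('R'=17): chars_in_quartet=1 acc=0x11 bytes_emitted=0
After char 1 ('3'=55): chars_in_quartet=2 acc=0x477 bytes_emitted=0
After char 2 ('W'=22): chars_in_quartet=3 acc=0x11DD6 bytes_emitted=0
After char 3 ('q'=42): chars_in_quartet=4 acc=0x4775AA -> emit 47 75 AA, reset; bytes_emitted=3
After char 4 ('3'=55): chars_in_quartet=1 acc=0x37 bytes_emitted=3
After char 5 ('V'=21): chars_in_quartet=2 acc=0xDD5 bytes_emitted=3
After char 6 ('H'=7): chars_in_quartet=3 acc=0x37547 bytes_emitted=3
After char 7 ('e'=30): chars_in_quartet=4 acc=0xDD51DE -> emit DD 51 DE, reset; bytes_emitted=6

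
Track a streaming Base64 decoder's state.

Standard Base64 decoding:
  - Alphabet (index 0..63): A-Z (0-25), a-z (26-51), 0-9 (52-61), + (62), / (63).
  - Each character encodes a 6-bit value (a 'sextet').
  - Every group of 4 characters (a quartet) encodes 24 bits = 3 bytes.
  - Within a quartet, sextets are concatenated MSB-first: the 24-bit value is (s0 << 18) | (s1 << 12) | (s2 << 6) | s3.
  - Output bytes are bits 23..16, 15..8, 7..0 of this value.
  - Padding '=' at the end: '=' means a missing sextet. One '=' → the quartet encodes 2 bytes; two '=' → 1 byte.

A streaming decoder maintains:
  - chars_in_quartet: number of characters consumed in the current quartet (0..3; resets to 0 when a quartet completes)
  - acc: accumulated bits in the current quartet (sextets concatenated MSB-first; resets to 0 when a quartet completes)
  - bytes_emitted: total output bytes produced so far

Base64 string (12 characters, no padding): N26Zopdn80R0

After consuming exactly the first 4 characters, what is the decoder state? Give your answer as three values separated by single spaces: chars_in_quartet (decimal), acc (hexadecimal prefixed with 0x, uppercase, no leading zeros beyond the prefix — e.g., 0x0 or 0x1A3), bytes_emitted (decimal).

Answer: 0 0x0 3

Derivation:
After char 0 ('N'=13): chars_in_quartet=1 acc=0xD bytes_emitted=0
After char 1 ('2'=54): chars_in_quartet=2 acc=0x376 bytes_emitted=0
After char 2 ('6'=58): chars_in_quartet=3 acc=0xDDBA bytes_emitted=0
After char 3 ('Z'=25): chars_in_quartet=4 acc=0x376E99 -> emit 37 6E 99, reset; bytes_emitted=3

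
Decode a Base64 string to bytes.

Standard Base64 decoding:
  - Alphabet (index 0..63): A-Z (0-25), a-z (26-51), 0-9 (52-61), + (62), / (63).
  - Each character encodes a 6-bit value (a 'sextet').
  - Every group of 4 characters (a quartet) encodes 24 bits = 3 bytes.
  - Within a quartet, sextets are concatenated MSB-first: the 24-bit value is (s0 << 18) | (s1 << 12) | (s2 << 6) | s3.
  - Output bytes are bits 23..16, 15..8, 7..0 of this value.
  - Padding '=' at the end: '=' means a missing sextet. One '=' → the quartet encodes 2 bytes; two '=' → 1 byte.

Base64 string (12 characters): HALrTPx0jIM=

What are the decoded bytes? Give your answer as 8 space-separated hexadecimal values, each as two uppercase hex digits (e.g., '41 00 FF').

Answer: 1C 02 EB 4C FC 74 8C 83

Derivation:
After char 0 ('H'=7): chars_in_quartet=1 acc=0x7 bytes_emitted=0
After char 1 ('A'=0): chars_in_quartet=2 acc=0x1C0 bytes_emitted=0
After char 2 ('L'=11): chars_in_quartet=3 acc=0x700B bytes_emitted=0
After char 3 ('r'=43): chars_in_quartet=4 acc=0x1C02EB -> emit 1C 02 EB, reset; bytes_emitted=3
After char 4 ('T'=19): chars_in_quartet=1 acc=0x13 bytes_emitted=3
After char 5 ('P'=15): chars_in_quartet=2 acc=0x4CF bytes_emitted=3
After char 6 ('x'=49): chars_in_quartet=3 acc=0x133F1 bytes_emitted=3
After char 7 ('0'=52): chars_in_quartet=4 acc=0x4CFC74 -> emit 4C FC 74, reset; bytes_emitted=6
After char 8 ('j'=35): chars_in_quartet=1 acc=0x23 bytes_emitted=6
After char 9 ('I'=8): chars_in_quartet=2 acc=0x8C8 bytes_emitted=6
After char 10 ('M'=12): chars_in_quartet=3 acc=0x2320C bytes_emitted=6
Padding '=': partial quartet acc=0x2320C -> emit 8C 83; bytes_emitted=8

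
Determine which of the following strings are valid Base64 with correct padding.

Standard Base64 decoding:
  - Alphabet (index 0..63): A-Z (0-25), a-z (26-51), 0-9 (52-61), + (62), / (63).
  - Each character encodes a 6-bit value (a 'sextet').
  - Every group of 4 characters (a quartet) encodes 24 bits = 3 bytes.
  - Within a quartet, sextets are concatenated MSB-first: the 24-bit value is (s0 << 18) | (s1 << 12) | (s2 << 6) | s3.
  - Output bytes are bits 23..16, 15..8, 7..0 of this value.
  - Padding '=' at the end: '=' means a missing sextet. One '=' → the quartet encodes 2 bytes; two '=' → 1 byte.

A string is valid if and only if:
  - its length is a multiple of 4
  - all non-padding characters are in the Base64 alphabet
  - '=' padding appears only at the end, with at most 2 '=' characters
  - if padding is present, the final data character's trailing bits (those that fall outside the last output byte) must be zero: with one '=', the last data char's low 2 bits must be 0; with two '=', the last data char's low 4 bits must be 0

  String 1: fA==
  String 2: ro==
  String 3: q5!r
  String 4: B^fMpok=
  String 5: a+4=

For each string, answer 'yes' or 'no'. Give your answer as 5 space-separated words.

String 1: 'fA==' → valid
String 2: 'ro==' → invalid (bad trailing bits)
String 3: 'q5!r' → invalid (bad char(s): ['!'])
String 4: 'B^fMpok=' → invalid (bad char(s): ['^'])
String 5: 'a+4=' → valid

Answer: yes no no no yes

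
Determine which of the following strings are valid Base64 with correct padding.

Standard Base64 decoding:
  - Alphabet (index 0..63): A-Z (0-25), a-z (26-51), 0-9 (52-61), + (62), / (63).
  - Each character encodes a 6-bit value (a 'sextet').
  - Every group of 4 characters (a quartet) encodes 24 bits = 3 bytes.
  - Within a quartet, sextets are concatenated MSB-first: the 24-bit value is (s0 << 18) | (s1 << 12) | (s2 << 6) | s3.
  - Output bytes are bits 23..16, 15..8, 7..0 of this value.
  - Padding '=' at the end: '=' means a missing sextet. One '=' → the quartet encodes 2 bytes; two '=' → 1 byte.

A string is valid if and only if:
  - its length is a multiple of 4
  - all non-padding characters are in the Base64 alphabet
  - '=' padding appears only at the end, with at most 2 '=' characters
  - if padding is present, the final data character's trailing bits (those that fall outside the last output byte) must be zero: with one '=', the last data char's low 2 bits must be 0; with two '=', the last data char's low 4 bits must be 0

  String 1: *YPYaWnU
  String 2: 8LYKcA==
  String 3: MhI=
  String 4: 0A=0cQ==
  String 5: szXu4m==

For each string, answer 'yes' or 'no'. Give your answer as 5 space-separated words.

String 1: '*YPYaWnU' → invalid (bad char(s): ['*'])
String 2: '8LYKcA==' → valid
String 3: 'MhI=' → valid
String 4: '0A=0cQ==' → invalid (bad char(s): ['=']; '=' in middle)
String 5: 'szXu4m==' → invalid (bad trailing bits)

Answer: no yes yes no no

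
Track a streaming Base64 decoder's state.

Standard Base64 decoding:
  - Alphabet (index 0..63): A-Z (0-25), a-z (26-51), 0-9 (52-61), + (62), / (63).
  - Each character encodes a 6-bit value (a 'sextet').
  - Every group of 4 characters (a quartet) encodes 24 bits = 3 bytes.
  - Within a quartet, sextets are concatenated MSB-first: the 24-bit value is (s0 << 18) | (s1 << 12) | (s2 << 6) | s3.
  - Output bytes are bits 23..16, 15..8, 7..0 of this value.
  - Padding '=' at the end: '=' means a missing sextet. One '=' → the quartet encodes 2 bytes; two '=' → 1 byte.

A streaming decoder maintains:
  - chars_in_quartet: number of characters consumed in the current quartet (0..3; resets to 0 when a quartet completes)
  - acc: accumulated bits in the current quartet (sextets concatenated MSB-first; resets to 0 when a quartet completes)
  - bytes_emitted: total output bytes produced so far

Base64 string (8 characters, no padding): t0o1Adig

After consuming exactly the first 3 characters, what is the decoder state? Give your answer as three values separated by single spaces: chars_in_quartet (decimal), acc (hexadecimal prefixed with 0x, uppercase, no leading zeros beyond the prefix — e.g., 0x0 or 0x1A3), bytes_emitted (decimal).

Answer: 3 0x2DD28 0

Derivation:
After char 0 ('t'=45): chars_in_quartet=1 acc=0x2D bytes_emitted=0
After char 1 ('0'=52): chars_in_quartet=2 acc=0xB74 bytes_emitted=0
After char 2 ('o'=40): chars_in_quartet=3 acc=0x2DD28 bytes_emitted=0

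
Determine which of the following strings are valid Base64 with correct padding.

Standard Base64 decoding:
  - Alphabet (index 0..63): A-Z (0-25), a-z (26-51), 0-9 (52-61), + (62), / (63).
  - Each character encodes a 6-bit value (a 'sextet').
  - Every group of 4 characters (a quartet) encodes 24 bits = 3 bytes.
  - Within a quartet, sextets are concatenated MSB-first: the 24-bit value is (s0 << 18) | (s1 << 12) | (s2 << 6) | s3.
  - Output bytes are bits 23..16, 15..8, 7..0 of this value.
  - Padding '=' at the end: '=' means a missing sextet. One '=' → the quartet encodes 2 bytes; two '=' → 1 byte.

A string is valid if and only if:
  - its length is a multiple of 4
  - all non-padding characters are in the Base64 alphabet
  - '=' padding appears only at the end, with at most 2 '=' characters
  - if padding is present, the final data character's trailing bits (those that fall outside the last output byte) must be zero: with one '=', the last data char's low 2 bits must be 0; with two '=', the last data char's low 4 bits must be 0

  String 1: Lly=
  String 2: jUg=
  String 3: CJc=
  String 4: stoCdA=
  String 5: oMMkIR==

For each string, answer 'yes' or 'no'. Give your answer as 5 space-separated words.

Answer: no yes yes no no

Derivation:
String 1: 'Lly=' → invalid (bad trailing bits)
String 2: 'jUg=' → valid
String 3: 'CJc=' → valid
String 4: 'stoCdA=' → invalid (len=7 not mult of 4)
String 5: 'oMMkIR==' → invalid (bad trailing bits)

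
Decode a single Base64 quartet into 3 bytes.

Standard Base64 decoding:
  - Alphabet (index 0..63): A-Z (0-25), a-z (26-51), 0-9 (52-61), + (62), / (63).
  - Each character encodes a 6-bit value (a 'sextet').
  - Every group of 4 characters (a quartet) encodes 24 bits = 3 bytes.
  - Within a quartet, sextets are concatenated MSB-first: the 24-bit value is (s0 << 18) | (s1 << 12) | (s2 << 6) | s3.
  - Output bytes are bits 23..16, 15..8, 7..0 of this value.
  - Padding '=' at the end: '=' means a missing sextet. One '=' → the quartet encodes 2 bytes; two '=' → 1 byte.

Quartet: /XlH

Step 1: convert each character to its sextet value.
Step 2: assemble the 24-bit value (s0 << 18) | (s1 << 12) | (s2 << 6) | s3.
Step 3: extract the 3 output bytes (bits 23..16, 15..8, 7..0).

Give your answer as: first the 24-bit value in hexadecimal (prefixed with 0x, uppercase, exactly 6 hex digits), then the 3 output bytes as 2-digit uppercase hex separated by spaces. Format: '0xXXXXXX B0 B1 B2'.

Answer: 0xFD7947 FD 79 47

Derivation:
Sextets: /=63, X=23, l=37, H=7
24-bit: (63<<18) | (23<<12) | (37<<6) | 7
      = 0xFC0000 | 0x017000 | 0x000940 | 0x000007
      = 0xFD7947
Bytes: (v>>16)&0xFF=FD, (v>>8)&0xFF=79, v&0xFF=47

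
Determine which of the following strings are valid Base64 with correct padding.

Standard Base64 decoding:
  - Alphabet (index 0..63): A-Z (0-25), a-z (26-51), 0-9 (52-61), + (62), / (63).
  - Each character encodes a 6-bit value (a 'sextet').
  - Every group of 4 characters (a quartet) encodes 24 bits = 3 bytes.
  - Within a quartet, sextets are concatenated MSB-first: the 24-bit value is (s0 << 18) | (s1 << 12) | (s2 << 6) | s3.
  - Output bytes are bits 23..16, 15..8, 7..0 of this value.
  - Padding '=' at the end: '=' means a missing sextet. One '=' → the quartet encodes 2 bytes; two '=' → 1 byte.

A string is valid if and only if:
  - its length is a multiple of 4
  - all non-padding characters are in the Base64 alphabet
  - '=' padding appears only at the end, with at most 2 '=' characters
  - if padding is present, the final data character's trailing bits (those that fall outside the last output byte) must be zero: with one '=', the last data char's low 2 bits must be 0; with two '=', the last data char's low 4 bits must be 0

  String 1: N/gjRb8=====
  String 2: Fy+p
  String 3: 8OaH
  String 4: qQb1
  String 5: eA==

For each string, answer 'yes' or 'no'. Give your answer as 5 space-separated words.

String 1: 'N/gjRb8=====' → invalid (5 pad chars (max 2))
String 2: 'Fy+p' → valid
String 3: '8OaH' → valid
String 4: 'qQb1' → valid
String 5: 'eA==' → valid

Answer: no yes yes yes yes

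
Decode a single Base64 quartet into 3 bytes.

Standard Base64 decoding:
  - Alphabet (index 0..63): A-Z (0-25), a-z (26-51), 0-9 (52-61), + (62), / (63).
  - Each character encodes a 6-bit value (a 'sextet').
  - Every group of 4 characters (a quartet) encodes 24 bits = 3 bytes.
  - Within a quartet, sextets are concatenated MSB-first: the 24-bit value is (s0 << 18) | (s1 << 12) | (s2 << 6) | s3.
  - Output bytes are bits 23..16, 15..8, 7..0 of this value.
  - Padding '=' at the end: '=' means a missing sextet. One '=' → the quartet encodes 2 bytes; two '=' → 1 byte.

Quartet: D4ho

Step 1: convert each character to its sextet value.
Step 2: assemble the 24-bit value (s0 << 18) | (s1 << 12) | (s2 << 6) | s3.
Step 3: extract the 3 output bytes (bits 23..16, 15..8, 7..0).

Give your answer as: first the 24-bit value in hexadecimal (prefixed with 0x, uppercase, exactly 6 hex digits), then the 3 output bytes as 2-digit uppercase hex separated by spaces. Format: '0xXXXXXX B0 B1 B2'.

Sextets: D=3, 4=56, h=33, o=40
24-bit: (3<<18) | (56<<12) | (33<<6) | 40
      = 0x0C0000 | 0x038000 | 0x000840 | 0x000028
      = 0x0F8868
Bytes: (v>>16)&0xFF=0F, (v>>8)&0xFF=88, v&0xFF=68

Answer: 0x0F8868 0F 88 68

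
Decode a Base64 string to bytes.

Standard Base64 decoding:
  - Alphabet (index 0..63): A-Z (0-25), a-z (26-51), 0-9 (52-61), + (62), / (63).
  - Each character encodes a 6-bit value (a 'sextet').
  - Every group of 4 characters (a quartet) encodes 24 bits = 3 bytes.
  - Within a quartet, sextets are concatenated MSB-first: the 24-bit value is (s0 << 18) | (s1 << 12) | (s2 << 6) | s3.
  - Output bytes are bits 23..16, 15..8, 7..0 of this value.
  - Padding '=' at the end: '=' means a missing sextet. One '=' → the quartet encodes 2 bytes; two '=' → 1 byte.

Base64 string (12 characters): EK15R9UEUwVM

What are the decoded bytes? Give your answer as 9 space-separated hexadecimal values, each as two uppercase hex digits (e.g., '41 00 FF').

Answer: 10 AD 79 47 D5 04 53 05 4C

Derivation:
After char 0 ('E'=4): chars_in_quartet=1 acc=0x4 bytes_emitted=0
After char 1 ('K'=10): chars_in_quartet=2 acc=0x10A bytes_emitted=0
After char 2 ('1'=53): chars_in_quartet=3 acc=0x42B5 bytes_emitted=0
After char 3 ('5'=57): chars_in_quartet=4 acc=0x10AD79 -> emit 10 AD 79, reset; bytes_emitted=3
After char 4 ('R'=17): chars_in_quartet=1 acc=0x11 bytes_emitted=3
After char 5 ('9'=61): chars_in_quartet=2 acc=0x47D bytes_emitted=3
After char 6 ('U'=20): chars_in_quartet=3 acc=0x11F54 bytes_emitted=3
After char 7 ('E'=4): chars_in_quartet=4 acc=0x47D504 -> emit 47 D5 04, reset; bytes_emitted=6
After char 8 ('U'=20): chars_in_quartet=1 acc=0x14 bytes_emitted=6
After char 9 ('w'=48): chars_in_quartet=2 acc=0x530 bytes_emitted=6
After char 10 ('V'=21): chars_in_quartet=3 acc=0x14C15 bytes_emitted=6
After char 11 ('M'=12): chars_in_quartet=4 acc=0x53054C -> emit 53 05 4C, reset; bytes_emitted=9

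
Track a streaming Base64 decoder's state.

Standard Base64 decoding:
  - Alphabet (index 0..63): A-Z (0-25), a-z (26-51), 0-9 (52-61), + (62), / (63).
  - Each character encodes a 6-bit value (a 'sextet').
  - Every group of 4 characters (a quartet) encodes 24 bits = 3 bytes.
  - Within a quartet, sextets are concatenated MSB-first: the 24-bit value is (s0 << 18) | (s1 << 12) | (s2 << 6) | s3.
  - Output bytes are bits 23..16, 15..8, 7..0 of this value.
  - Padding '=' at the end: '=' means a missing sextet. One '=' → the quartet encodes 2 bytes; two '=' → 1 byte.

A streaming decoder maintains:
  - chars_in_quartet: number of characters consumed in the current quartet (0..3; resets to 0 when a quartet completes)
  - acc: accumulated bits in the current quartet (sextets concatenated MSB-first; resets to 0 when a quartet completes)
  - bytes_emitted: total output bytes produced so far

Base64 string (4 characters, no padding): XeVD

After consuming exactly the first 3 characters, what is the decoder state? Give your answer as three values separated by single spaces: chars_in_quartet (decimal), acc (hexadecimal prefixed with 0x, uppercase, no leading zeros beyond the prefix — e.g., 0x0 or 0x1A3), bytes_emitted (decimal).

After char 0 ('X'=23): chars_in_quartet=1 acc=0x17 bytes_emitted=0
After char 1 ('e'=30): chars_in_quartet=2 acc=0x5DE bytes_emitted=0
After char 2 ('V'=21): chars_in_quartet=3 acc=0x17795 bytes_emitted=0

Answer: 3 0x17795 0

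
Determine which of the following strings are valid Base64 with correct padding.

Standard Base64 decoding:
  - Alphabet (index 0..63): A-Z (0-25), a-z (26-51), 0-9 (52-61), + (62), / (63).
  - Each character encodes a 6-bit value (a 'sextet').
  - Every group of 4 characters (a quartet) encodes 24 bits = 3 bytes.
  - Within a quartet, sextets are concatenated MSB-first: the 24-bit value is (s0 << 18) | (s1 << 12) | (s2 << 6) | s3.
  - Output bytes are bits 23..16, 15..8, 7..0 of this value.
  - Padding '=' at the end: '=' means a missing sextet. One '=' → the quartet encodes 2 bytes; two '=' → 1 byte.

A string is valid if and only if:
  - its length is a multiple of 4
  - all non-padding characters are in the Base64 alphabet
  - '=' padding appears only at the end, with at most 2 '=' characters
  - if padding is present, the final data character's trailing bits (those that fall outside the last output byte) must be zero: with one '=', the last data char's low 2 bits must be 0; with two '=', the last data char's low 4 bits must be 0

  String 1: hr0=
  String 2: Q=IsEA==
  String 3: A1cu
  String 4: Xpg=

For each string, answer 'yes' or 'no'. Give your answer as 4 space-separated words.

Answer: yes no yes yes

Derivation:
String 1: 'hr0=' → valid
String 2: 'Q=IsEA==' → invalid (bad char(s): ['=']; '=' in middle)
String 3: 'A1cu' → valid
String 4: 'Xpg=' → valid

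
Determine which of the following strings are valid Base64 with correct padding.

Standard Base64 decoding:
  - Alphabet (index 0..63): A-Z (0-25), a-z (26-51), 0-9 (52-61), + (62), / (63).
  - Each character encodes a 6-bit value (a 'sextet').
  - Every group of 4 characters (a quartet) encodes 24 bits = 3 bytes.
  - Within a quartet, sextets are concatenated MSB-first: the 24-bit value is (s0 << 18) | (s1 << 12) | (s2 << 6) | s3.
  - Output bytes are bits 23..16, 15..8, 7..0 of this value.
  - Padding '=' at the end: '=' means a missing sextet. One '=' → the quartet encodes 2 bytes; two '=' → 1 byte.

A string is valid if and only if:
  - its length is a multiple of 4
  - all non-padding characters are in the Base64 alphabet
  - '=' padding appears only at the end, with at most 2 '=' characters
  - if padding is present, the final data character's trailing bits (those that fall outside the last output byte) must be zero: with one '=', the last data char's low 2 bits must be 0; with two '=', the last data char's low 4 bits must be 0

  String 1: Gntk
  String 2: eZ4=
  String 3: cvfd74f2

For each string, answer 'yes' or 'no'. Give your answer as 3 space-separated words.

String 1: 'Gntk' → valid
String 2: 'eZ4=' → valid
String 3: 'cvfd74f2' → valid

Answer: yes yes yes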